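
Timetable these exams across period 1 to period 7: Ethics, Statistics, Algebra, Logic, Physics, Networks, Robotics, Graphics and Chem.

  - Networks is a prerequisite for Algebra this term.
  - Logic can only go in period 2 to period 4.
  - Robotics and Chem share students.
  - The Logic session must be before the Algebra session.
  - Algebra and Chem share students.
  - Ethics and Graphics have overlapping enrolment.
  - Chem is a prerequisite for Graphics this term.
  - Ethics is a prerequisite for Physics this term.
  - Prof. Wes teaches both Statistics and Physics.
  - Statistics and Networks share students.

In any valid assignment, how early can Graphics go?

Precedence pushes Graphics to at least period 2.
Graphics at period 2 is achievable: Networks -> period 1; Ethics -> period 1; Logic -> period 2; Statistics -> period 3; Chem -> period 1; Physics -> period 2; Robotics -> period 2; Graphics -> period 2; Algebra -> period 3.

period 2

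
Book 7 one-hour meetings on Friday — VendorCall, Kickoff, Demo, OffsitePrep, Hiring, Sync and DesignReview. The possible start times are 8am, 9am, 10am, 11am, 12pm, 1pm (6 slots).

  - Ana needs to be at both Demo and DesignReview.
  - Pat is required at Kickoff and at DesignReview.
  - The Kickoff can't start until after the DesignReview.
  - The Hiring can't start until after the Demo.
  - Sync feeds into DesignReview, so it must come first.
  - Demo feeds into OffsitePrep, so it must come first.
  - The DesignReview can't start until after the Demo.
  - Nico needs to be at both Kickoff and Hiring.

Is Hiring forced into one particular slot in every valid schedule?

No

Hiring can be 9am (e.g. Hiring -> 9am, DesignReview -> 9am, Sync -> 8am, VendorCall -> 8am, OffsitePrep -> 9am, Demo -> 8am, Kickoff -> 10am) or 10am (e.g. DesignReview=9am, Demo=8am, Kickoff=11am, VendorCall=8am, OffsitePrep=9am, Hiring=10am, Sync=8am).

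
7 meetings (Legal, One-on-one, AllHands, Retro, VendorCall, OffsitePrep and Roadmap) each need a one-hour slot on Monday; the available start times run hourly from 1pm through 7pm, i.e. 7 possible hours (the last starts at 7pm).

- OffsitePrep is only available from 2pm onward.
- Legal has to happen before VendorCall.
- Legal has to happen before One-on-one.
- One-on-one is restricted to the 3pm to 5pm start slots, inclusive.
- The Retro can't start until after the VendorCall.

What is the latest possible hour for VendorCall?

6pm

Precedence pushes VendorCall to at least 2pm; downstream work caps VendorCall at 6pm.
VendorCall at 6pm is achievable: Retro=7pm, AllHands=1pm, VendorCall=6pm, Legal=1pm, One-on-one=3pm, OffsitePrep=2pm, Roadmap=1pm.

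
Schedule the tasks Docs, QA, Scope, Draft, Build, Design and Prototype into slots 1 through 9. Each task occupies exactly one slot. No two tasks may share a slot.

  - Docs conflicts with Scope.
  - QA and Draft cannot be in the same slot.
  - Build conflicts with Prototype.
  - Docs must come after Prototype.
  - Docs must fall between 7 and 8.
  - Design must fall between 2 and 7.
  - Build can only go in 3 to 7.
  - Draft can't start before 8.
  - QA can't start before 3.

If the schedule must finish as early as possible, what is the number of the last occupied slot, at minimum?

8

The precedence chain requires at least 2 distinct slots.
With at most 1 per slot and 7 tasks, at least 7 slots are needed.
Draft can't be placed before 8, so the schedule must run through at least slot 8.
8 works (last occupied slot: 8): for example QA=4, Draft=8, Prototype=1, Design=2, Build=3, Scope=5, Docs=7.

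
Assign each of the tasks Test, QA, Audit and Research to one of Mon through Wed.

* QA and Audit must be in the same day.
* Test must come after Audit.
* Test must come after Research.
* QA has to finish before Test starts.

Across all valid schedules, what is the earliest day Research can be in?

Downstream work caps Research at Tue.
Research at Mon is achievable: Test -> Tue, Research -> Mon, QA -> Mon, Audit -> Mon.

Mon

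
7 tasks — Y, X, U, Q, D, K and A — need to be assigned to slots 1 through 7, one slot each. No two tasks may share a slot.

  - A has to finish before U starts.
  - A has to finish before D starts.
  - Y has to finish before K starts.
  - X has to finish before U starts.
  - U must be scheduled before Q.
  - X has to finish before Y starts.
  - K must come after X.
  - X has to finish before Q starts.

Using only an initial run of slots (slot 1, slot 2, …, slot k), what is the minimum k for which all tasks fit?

7

The precedence chain requires at least 3 distinct slots.
With at most 1 per slot and 7 tasks, at least 7 slots are needed.
7 works (last occupied slot: 7): for example U in 3, Y in 4, D in 7, A in 2, X in 1, K in 6, Q in 5.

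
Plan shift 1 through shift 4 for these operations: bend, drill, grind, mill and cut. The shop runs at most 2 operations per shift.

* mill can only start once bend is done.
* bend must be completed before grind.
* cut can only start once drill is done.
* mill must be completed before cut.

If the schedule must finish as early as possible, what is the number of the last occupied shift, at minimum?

3

The precedence chain requires at least 3 distinct shifts.
With at most 2 per shift and 5 operations, at least 3 shifts are needed.
3 works (last occupied shift: shift 3): for example mill -> shift 2; grind -> shift 2; bend -> shift 1; cut -> shift 3; drill -> shift 1.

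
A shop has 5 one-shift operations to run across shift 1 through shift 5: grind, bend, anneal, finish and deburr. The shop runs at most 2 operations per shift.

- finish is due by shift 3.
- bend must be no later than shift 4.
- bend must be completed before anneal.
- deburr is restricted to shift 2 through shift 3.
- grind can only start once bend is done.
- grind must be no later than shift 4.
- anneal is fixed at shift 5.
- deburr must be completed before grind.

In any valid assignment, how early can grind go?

Precedence pushes grind to at least shift 3; grind's own window allows nothing later than shift 4.
grind at shift 3 is achievable: grind in shift 3, finish in shift 1, deburr in shift 2, bend in shift 1, anneal in shift 5.

shift 3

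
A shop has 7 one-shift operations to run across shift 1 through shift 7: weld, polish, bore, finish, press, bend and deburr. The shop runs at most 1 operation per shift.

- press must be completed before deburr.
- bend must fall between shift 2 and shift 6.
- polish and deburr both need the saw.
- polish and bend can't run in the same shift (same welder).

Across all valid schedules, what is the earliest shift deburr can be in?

shift 2

Precedence pushes deburr to at least shift 2.
deburr at shift 2 is achievable: polish in shift 5; bend in shift 3; bore in shift 6; deburr in shift 2; weld in shift 4; press in shift 1; finish in shift 7.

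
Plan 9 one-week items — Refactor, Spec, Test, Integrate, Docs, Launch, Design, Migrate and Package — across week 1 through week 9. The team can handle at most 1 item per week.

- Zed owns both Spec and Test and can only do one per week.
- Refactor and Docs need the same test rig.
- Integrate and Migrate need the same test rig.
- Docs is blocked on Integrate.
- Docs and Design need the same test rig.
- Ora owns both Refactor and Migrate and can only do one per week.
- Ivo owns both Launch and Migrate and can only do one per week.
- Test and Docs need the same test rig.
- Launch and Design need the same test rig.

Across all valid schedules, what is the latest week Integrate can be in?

Downstream work caps Integrate at week 8.
Integrate at week 8 is achievable: Refactor in week 1, Migrate in week 6, Launch in week 4, Design in week 5, Package in week 7, Spec in week 2, Integrate in week 8, Test in week 3, Docs in week 9.

week 8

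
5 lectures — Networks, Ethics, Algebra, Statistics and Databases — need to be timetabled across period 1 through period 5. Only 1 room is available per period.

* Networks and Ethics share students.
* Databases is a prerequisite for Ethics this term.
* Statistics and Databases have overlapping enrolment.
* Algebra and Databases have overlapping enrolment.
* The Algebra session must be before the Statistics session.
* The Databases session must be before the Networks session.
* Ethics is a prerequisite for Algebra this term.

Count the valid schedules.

Enumerating: Databases in period 1; Algebra in period 3; Statistics in period 5; Ethics in period 2; Networks in period 4 | Databases -> period 1; Algebra -> period 3; Networks -> period 5; Statistics -> period 4; Ethics -> period 2 | Statistics -> period 5, Algebra -> period 4, Networks -> period 3, Databases -> period 1, Ethics -> period 2 | Algebra=period 4; Databases=period 1; Statistics=period 5; Networks=period 2; Ethics=period 3.

4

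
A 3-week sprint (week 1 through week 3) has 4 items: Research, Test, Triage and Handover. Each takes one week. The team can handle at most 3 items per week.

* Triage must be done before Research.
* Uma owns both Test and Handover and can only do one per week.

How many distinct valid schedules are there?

18

Splitting on Research: it can be week 2 (6), week 3 (12). Listing each branch's schedules as (Test, Triage, Handover) by week number:
Research=week 2: (1,1,2) (1,1,3) (2,1,1) (2,1,3) (3,1,1) (3,1,2) — 6.
Research=week 3: (1,1,2) (1,1,3) (1,2,2) (1,2,3) (2,1,1) (2,1,3) (2,2,1) (2,2,3) (3,1,1) (3,1,2) (3,2,1) (3,2,2) — 12.
Summing: 6 + 12 = 18.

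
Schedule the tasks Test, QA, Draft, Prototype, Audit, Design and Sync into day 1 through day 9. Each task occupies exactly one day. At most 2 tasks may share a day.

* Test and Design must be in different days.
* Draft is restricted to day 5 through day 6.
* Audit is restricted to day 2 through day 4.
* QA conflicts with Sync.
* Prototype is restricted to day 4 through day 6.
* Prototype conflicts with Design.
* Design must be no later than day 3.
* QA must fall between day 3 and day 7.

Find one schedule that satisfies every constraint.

Prototype in day 4, Design in day 1, Draft in day 5, Sync in day 1, Audit in day 2, QA in day 3, Test in day 2

Checking: Prototype(day 4) != Design(day 1); Test(day 2) != Design(day 1); QA(day 3) != Sync(day 1); Prototype=day 4 in [day 4,day 6]; Design=day 1 in [day 1,day 3]; QA=day 3 in [day 3,day 7]; Audit=day 2 in [day 2,day 4]; Draft=day 5 in [day 5,day 6]; max 2 per day (cap 2).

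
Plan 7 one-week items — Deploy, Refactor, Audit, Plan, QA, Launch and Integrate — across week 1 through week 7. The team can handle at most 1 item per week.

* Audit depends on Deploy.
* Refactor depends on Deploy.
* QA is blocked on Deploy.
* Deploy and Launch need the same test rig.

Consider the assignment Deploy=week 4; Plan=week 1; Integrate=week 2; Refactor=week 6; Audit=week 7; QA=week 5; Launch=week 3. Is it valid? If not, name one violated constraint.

Yes

Deploy and Launch need the same test rig — holds.
Audit depends on Deploy — holds.
The team can handle at most 1 item per week — holds.
Refactor depends on Deploy — holds.
QA is blocked on Deploy — holds.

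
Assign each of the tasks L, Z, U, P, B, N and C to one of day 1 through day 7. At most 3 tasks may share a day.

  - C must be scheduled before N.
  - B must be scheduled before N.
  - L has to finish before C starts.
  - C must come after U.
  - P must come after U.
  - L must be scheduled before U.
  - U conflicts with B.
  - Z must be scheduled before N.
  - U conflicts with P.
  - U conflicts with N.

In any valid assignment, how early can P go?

day 3

Precedence pushes P to at least day 3.
P at day 3 is achievable: P -> day 3, U -> day 2, N -> day 4, L -> day 1, Z -> day 1, B -> day 1, C -> day 3.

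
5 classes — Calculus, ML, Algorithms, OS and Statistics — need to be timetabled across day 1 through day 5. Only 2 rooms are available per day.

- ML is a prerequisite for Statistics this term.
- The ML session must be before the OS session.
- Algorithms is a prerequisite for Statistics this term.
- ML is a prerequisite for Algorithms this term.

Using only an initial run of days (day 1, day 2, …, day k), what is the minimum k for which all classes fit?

The precedence chain requires at least 3 distinct days.
With at most 2 per day and 5 classes, at least 3 days are needed.
3 works (last occupied day: day 3): for example Statistics=day 3; ML=day 1; Algorithms=day 2; Calculus=day 1; OS=day 2.

3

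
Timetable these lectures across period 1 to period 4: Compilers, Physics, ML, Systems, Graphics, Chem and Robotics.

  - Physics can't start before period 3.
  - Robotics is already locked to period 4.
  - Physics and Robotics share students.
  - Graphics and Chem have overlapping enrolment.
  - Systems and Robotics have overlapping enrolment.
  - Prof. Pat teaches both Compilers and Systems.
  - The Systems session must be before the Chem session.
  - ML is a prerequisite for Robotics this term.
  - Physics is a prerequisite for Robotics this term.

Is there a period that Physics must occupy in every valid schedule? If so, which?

period 3

Physics's window is period 3–period 4.
Robotics is fixed at period 4, and Physics can't share a period with Robotics.
So Physics must be period 3.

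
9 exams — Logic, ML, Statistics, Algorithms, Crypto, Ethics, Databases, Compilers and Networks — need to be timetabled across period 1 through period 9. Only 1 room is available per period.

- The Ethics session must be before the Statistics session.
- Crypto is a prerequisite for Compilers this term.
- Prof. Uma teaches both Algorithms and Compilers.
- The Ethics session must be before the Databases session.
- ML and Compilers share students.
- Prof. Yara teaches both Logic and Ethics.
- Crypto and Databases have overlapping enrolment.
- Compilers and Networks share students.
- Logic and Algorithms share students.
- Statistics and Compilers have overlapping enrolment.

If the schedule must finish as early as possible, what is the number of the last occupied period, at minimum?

The precedence chain requires at least 2 distinct periods.
With at most 1 per period and 9 exams, at least 9 periods are needed.
9 works (last occupied period: period 9): for example Compilers in period 5, Statistics in period 2, Algorithms in period 8, ML in period 7, Crypto in period 3, Networks in period 9, Logic in period 6, Ethics in period 1, Databases in period 4.

9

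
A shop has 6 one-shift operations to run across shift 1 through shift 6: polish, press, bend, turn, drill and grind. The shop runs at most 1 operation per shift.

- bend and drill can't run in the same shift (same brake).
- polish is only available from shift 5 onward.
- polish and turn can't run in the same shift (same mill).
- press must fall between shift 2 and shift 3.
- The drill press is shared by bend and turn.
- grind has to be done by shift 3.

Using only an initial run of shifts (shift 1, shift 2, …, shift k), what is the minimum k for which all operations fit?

6

With at most 1 per shift and 6 operations, at least 6 shifts are needed.
polish can't be placed before shift 5, so the schedule must run through at least shift 5.
6 works (last occupied shift: shift 6): for example turn -> shift 4, drill -> shift 6, polish -> shift 5, press -> shift 2, grind -> shift 1, bend -> shift 3.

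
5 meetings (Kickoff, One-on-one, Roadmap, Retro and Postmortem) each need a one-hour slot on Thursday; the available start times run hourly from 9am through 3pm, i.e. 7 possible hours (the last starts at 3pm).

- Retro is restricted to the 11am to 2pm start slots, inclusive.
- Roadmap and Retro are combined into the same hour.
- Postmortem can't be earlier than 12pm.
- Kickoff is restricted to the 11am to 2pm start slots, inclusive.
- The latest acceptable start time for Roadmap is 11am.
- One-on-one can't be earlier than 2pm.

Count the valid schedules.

Splitting on Kickoff: it can be 11am (8), 12pm (8), 1pm (8), 2pm (8). Listing each branch's schedules as (One-on-one, Roadmap, Retro, Postmortem):
Kickoff=11am: (2pm,11am,11am,12pm) (2pm,11am,11am,1pm) (2pm,11am,11am,2pm) (2pm,11am,11am,3pm) (3pm,11am,11am,12pm) (3pm,11am,11am,1pm) (3pm,11am,11am,2pm) (3pm,11am,11am,3pm) — 8.
Kickoff=12pm: (2pm,11am,11am,12pm) (2pm,11am,11am,1pm) (2pm,11am,11am,2pm) (2pm,11am,11am,3pm) (3pm,11am,11am,12pm) (3pm,11am,11am,1pm) (3pm,11am,11am,2pm) (3pm,11am,11am,3pm) — 8.
Kickoff=1pm: (2pm,11am,11am,12pm) (2pm,11am,11am,1pm) (2pm,11am,11am,2pm) (2pm,11am,11am,3pm) (3pm,11am,11am,12pm) (3pm,11am,11am,1pm) (3pm,11am,11am,2pm) (3pm,11am,11am,3pm) — 8.
Kickoff=2pm: (2pm,11am,11am,12pm) (2pm,11am,11am,1pm) (2pm,11am,11am,2pm) (2pm,11am,11am,3pm) (3pm,11am,11am,12pm) (3pm,11am,11am,1pm) (3pm,11am,11am,2pm) (3pm,11am,11am,3pm) — 8.
Summing: 8 + 8 + 8 + 8 = 32.

32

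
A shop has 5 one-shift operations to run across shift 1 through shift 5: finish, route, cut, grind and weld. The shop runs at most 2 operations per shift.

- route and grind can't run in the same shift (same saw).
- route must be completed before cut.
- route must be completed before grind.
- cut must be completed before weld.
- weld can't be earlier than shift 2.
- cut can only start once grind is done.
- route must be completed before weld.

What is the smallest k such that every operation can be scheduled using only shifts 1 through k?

4

The precedence chain requires at least 4 distinct shifts.
With at most 2 per shift and 5 operations, at least 3 shifts are needed.
4 works (last occupied shift: shift 4): for example cut -> shift 3, finish -> shift 1, grind -> shift 2, route -> shift 1, weld -> shift 4.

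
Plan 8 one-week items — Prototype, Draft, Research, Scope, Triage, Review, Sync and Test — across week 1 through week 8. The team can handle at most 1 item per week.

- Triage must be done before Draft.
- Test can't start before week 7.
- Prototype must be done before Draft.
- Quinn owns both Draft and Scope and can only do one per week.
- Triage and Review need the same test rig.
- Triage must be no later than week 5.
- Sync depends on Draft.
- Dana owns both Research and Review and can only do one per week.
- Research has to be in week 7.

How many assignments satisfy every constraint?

60

Splitting on Prototype: it can be week 1 (20), week 2 (20), week 3 (14), week 4 (6). Listing each branch's schedules as (Draft, Research, Scope, Triage, Review, Sync, Test) by week number:
Prototype=week 1: (3,7,4,2,5,6,8) (3,7,4,2,6,5,8) (3,7,5,2,4,6,8) (3,7,5,2,6,4,8) (3,7,6,2,4,5,8) (3,7,6,2,5,4,8) (4,7,2,3,5,6,8) (4,7,2,3,6,5,8) (4,7,3,2,5,6,8) (4,7,3,2,6,5,8) (4,7,5,2,3,6,8) (4,7,5,3,2,6,8) (4,7,6,2,3,5,8) (4,7,6,3,2,5,8) (5,7,2,3,4,6,8) (5,7,2,4,3,6,8) (5,7,3,2,4,6,8) (5,7,3,4,2,6,8) (5,7,4,2,3,6,8) (5,7,4,3,2,6,8) — 20.
Prototype=week 2: (3,7,4,1,5,6,8) (3,7,4,1,6,5,8) (3,7,5,1,4,6,8) (3,7,5,1,6,4,8) (3,7,6,1,4,5,8) (3,7,6,1,5,4,8) (4,7,1,3,5,6,8) (4,7,1,3,6,5,8) (4,7,3,1,5,6,8) (4,7,3,1,6,5,8) (4,7,5,1,3,6,8) (4,7,5,3,1,6,8) (4,7,6,1,3,5,8) (4,7,6,3,1,5,8) (5,7,1,3,4,6,8) (5,7,1,4,3,6,8) (5,7,3,1,4,6,8) (5,7,3,4,1,6,8) (5,7,4,1,3,6,8) (5,7,4,3,1,6,8) — 20.
Prototype=week 3: (4,7,1,2,5,6,8) (4,7,1,2,6,5,8) (4,7,2,1,5,6,8) (4,7,2,1,6,5,8) (4,7,5,1,2,6,8) (4,7,5,2,1,6,8) (4,7,6,1,2,5,8) (4,7,6,2,1,5,8) (5,7,1,2,4,6,8) (5,7,1,4,2,6,8) (5,7,2,1,4,6,8) (5,7,2,4,1,6,8) (5,7,4,1,2,6,8) (5,7,4,2,1,6,8) — 14.
Prototype=week 4: (5,7,1,2,3,6,8) (5,7,1,3,2,6,8) (5,7,2,1,3,6,8) (5,7,2,3,1,6,8) (5,7,3,1,2,6,8) (5,7,3,2,1,6,8) — 6.
Summing: 20 + 20 + 14 + 6 = 60.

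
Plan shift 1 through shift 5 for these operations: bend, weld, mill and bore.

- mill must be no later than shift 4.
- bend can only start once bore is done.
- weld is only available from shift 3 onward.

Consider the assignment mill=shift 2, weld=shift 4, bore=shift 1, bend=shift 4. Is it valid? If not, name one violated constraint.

weld is only available from shift 3 onward — holds.
bend can only start once bore is done — holds.
mill must be no later than shift 4 — holds.

Yes, all constraints hold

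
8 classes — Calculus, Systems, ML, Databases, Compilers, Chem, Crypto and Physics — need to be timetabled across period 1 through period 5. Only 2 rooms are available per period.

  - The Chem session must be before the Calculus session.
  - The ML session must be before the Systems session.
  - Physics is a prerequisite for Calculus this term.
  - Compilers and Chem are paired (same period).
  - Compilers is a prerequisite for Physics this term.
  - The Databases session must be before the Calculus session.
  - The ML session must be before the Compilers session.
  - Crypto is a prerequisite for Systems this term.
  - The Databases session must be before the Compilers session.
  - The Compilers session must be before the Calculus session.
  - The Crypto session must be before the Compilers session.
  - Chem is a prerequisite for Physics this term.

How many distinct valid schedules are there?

Splitting on Systems: it can be period 2 (1), period 4 (6), period 5 (6). Listing each branch's schedules as (Calculus, ML, Databases, Compilers, Chem, Crypto, Physics) by period number:
Systems=period 2: (5,1,2,3,3,1,4) — 1.
Systems=period 4: (5,1,1,3,3,2,4) (5,1,2,3,3,1,4) (5,1,2,3,3,2,4) (5,2,1,3,3,1,4) (5,2,1,3,3,2,4) (5,2,2,3,3,1,4) — 6.
Systems=period 5: (5,1,1,3,3,2,4) (5,1,2,3,3,1,4) (5,1,2,3,3,2,4) (5,2,1,3,3,1,4) (5,2,1,3,3,2,4) (5,2,2,3,3,1,4) — 6.
Summing: 1 + 6 + 6 = 13.

13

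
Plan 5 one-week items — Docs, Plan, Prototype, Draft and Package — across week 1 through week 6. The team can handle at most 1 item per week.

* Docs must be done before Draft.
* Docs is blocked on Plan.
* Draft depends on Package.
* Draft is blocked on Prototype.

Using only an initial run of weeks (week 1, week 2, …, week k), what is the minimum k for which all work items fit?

The precedence chain requires at least 3 distinct weeks.
With at most 1 per week and 5 work items, at least 5 weeks are needed.
5 works (last occupied week: week 5): for example Prototype=week 3; Docs=week 2; Plan=week 1; Package=week 4; Draft=week 5.

5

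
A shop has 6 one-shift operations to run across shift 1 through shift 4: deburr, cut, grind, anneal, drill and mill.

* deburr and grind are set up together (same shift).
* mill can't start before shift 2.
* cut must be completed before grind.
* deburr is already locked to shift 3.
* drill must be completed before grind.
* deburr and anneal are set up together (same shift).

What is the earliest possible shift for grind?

shift 3

Grind must be in the same shift as deburr, which can't be before shift 3, so grind is at least shift 3; grind must be in the same shift as deburr, which can't be after shift 3, so grind is at most shift 3.
grind at shift 3 is achievable: cut=shift 1, mill=shift 2, grind=shift 3, drill=shift 1, anneal=shift 3, deburr=shift 3.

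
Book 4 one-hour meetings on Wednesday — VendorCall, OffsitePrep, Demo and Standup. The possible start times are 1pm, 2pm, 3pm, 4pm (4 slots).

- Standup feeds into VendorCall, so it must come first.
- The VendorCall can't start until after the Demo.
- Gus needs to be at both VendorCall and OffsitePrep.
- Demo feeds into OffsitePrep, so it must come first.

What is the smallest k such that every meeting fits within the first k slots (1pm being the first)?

The precedence chain requires at least 2 distinct slots.
Could 2 slots be enough, i.e. nothing placed later than 2pm? No: VendorCall must come after Standup (at 1pm or later) → {2pm}; Demo must come before VendorCall (at 2pm or earlier) → {1pm}; OffsitePrep must come after Demo (at 1pm or later) → {2pm}; OffsitePrep can't share with VendorCall (2pm) → nothing is left.
So 2 slots is not enough.
3 works (last occupied slot: 3pm): for example OffsitePrep in 3pm; Demo in 1pm; Standup in 1pm; VendorCall in 2pm.

3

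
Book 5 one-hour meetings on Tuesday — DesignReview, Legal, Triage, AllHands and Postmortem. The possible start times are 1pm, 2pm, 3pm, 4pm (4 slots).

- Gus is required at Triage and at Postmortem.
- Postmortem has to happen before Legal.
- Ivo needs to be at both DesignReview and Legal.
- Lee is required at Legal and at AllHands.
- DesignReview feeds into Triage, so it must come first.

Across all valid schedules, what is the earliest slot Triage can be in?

Precedence pushes Triage to at least 2pm.
Triage at 2pm is achievable: Legal -> 2pm, AllHands -> 1pm, Postmortem -> 1pm, Triage -> 2pm, DesignReview -> 1pm.

2pm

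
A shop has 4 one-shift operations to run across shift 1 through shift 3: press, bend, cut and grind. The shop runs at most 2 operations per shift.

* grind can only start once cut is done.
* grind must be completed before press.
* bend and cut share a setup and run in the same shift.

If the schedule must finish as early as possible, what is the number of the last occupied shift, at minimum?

shift 3

The precedence chain requires at least 3 distinct shifts.
With at most 2 per shift and 4 operations, at least 2 shifts are needed.
3 works (last occupied shift: shift 3): for example cut in shift 1; press in shift 3; grind in shift 2; bend in shift 1.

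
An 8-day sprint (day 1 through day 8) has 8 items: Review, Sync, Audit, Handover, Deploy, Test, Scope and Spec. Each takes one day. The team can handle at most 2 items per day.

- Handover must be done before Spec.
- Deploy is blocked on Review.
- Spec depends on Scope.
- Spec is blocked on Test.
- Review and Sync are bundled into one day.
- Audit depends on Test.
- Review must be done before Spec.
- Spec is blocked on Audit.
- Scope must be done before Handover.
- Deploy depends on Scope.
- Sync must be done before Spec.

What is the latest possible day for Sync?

day 7

Downstream work caps Sync at day 7.
Sync at day 7 is achievable: Review -> day 7; Scope -> day 1; Spec -> day 8; Audit -> day 2; Handover -> day 2; Deploy -> day 8; Sync -> day 7; Test -> day 1.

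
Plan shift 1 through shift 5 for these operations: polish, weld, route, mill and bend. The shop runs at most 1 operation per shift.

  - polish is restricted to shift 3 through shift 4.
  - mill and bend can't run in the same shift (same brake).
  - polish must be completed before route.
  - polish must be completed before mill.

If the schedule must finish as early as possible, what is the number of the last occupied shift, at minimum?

shift 5

The precedence chain requires at least 2 distinct shifts.
With at most 1 per shift and 5 operations, at least 5 shifts are needed.
Propagating the time windows through the other constraints, route can't land before shift 4, so the schedule must run through at least shift 4.
5 works (last occupied shift: shift 5): for example bend -> shift 2; mill -> shift 5; polish -> shift 3; route -> shift 4; weld -> shift 1.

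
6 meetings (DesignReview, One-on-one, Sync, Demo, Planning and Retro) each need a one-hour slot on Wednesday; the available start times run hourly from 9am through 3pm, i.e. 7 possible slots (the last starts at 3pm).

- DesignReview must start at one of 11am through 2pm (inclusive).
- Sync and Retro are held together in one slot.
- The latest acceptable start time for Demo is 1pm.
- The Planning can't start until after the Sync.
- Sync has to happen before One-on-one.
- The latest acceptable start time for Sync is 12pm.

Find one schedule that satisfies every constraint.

Sync -> 9am; Retro -> 9am; Demo -> 9am; Planning -> 10am; One-on-one -> 10am; DesignReview -> 11am

Checking: Sync(9am) before Planning(10am); Sync(9am) before One-on-one(10am); Sync = Retro = 9am; Demo=9am in [9am,1pm]; Sync=9am in [9am,12pm]; DesignReview=11am in [11am,2pm].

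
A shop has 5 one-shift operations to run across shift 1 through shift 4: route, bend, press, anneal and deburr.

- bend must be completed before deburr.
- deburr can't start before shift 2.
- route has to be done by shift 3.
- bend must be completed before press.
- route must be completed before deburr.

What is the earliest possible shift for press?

shift 2

Precedence pushes press to at least shift 2.
press at shift 2 is achievable: anneal in shift 1, deburr in shift 2, route in shift 1, press in shift 2, bend in shift 1.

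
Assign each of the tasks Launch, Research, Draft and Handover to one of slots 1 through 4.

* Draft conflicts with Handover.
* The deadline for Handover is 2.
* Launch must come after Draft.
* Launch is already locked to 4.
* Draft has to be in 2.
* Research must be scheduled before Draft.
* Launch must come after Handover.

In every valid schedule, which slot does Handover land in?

1

Handover's window is 1–2.
Draft is fixed at 2, and Handover can't share a slot with Draft.
So Handover must be 1.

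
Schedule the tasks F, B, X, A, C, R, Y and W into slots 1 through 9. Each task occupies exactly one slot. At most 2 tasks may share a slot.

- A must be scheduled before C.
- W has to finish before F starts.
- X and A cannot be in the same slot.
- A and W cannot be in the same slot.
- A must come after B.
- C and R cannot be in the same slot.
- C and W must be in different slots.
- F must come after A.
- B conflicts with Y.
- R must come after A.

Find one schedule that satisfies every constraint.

F -> 3, Y -> 2, B -> 1, R -> 4, C -> 3, A -> 2, W -> 1, X -> 4

Checking: A(2) before C(3); W(1) before F(3); A(2) before F(3); B(1) before A(2); A(2) before R(4); C(3) != W(1); X(4) != A(2); C(3) != R(4); B(1) != Y(2); A(2) != W(1); max 2 per slot (cap 2).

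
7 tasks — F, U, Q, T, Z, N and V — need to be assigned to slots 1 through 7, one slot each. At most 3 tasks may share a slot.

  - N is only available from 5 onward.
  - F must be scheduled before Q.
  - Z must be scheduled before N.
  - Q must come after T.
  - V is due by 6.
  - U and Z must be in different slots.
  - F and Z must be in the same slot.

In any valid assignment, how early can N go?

5

N is available from 5.
N at 5 is achievable: F -> 1, T -> 2, V -> 1, Q -> 3, Z -> 1, U -> 2, N -> 5.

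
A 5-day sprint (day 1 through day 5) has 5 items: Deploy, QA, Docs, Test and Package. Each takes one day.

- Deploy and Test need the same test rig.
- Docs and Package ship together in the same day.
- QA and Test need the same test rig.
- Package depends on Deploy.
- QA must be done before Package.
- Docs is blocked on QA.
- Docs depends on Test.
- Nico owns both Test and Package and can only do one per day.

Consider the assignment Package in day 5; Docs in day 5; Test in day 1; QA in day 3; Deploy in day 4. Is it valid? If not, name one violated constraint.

Yes

QA must be done before Package — holds.
QA and Test need the same test rig — holds.
Package depends on Deploy — holds.
Nico owns both Test and Package and can only do one per day — holds.
Docs and Package ship together in the same day — holds.
Docs depends on Test — holds.
Deploy and Test need the same test rig — holds.
Docs is blocked on QA — holds.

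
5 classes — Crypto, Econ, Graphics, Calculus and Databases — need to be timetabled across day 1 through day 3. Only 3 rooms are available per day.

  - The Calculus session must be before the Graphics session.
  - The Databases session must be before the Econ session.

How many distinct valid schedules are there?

27

Splitting on Crypto: it can be day 1 (9), day 2 (9), day 3 (9). Listing each branch's schedules as (Econ, Graphics, Calculus, Databases) by day number:
Crypto=day 1: (2,2,1,1) (2,3,1,1) (2,3,2,1) (3,2,1,1) (3,2,1,2) (3,3,1,1) (3,3,1,2) (3,3,2,1) (3,3,2,2) — 9.
Crypto=day 2: (2,2,1,1) (2,3,1,1) (2,3,2,1) (3,2,1,1) (3,2,1,2) (3,3,1,1) (3,3,1,2) (3,3,2,1) (3,3,2,2) — 9.
Crypto=day 3: (2,2,1,1) (2,3,1,1) (2,3,2,1) (3,2,1,1) (3,2,1,2) (3,3,1,1) (3,3,1,2) (3,3,2,1) (3,3,2,2) — 9.
Summing: 9 + 9 + 9 = 27.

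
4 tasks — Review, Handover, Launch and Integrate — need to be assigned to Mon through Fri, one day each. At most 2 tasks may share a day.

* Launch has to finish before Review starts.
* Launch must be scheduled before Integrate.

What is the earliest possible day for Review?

Precedence pushes Review to at least Tue.
Review at Tue is achievable: Review -> Tue, Integrate -> Tue, Launch -> Mon, Handover -> Mon.

Tue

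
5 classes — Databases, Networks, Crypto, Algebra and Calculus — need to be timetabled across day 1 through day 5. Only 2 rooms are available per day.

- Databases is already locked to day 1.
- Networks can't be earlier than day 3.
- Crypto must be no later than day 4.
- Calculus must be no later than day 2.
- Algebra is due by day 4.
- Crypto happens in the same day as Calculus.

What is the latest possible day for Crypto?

day 2

Crypto's own window allows nothing later than day 4; Crypto must be in the same day as Calculus, which can't be after day 2, so Crypto is at most day 2.
Crypto at day 2 is achievable: Calculus in day 2, Algebra in day 1, Databases in day 1, Crypto in day 2, Networks in day 3.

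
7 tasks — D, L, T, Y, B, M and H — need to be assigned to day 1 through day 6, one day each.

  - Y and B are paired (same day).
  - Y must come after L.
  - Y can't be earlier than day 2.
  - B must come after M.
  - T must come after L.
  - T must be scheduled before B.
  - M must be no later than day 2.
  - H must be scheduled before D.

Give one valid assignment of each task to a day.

T in day 2, M in day 1, H in day 1, L in day 1, D in day 2, Y in day 3, B in day 3

Checking: H(day 1) before D(day 2); M(day 1) before B(day 3); L(day 1) before T(day 2); T(day 2) before B(day 3); L(day 1) before Y(day 3); Y = B = day 3; Y=day 3 in [day 2,day 6]; M=day 1 in [day 1,day 2].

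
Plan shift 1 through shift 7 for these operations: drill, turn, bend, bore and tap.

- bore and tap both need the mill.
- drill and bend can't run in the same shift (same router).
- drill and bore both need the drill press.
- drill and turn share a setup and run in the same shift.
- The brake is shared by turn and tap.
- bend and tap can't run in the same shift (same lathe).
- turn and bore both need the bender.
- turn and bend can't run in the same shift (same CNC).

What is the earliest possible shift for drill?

shift 1

drill at shift 1 is achievable: tap -> shift 3, bore -> shift 2, turn -> shift 1, bend -> shift 2, drill -> shift 1.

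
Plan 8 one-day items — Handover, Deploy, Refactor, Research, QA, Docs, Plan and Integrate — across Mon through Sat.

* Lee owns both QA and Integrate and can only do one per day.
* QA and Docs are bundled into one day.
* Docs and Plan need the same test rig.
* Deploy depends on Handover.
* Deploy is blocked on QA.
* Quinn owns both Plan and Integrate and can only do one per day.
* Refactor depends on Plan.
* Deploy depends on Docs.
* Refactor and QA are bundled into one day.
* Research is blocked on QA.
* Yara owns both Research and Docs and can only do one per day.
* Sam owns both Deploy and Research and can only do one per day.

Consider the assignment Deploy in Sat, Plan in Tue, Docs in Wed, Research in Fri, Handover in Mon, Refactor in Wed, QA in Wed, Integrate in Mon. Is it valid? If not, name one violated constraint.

QA and Docs are bundled into one day — holds.
Deploy is blocked on QA — holds.
Deploy depends on Handover — holds.
Research is blocked on QA — holds.
Refactor depends on Plan — holds.
Yara owns both Research and Docs and can only do one per day — holds.
Quinn owns both Plan and Integrate and can only do one per day — holds.
Docs and Plan need the same test rig — holds.
Sam owns both Deploy and Research and can only do one per day — holds.
Refactor and QA are bundled into one day — holds.
Lee owns both QA and Integrate and can only do one per day — holds.
Deploy depends on Docs — holds.

Valid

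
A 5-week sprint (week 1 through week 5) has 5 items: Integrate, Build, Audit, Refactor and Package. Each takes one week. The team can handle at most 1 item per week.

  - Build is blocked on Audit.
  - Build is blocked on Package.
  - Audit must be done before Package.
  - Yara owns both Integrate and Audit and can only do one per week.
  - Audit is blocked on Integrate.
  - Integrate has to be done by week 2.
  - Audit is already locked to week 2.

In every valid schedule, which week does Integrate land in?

Integrate's window is week 1–week 2.
Audit is fixed at week 2, and Integrate can't share a week with Audit.
So Integrate must be week 1.

week 1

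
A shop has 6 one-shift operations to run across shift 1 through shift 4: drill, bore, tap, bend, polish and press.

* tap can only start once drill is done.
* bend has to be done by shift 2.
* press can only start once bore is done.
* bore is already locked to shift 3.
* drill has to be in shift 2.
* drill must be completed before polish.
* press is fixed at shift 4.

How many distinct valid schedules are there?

Splitting on tap: it can be shift 3 (4), shift 4 (4). Listing each branch's schedules as (drill, bore, bend, polish, press) by shift number:
tap=shift 3: (2,3,1,3,4) (2,3,1,4,4) (2,3,2,3,4) (2,3,2,4,4) — 4.
tap=shift 4: (2,3,1,3,4) (2,3,1,4,4) (2,3,2,3,4) (2,3,2,4,4) — 4.
Summing: 4 + 4 = 8.

8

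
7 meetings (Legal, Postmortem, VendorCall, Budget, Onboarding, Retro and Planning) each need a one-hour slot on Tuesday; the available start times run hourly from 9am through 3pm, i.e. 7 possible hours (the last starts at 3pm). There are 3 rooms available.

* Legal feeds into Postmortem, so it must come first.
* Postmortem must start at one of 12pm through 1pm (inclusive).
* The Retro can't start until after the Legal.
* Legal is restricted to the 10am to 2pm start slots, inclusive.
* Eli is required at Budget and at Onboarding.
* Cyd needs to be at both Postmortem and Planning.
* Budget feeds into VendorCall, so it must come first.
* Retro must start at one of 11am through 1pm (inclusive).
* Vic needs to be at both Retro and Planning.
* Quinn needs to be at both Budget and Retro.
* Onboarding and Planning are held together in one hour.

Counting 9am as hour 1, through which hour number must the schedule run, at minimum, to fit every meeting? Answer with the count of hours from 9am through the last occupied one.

4 hours

The precedence chain requires at least 2 distinct hours.
With at most 3 per hour and 7 meetings, at least 3 hours are needed.
Postmortem can't be placed before 12pm — that is hour 4 counting from 9am — so the schedule must run through at least 4 hours.
4 works (last occupied hour: 12pm): for example Onboarding in 10am; Budget in 9am; VendorCall in 11am; Postmortem in 12pm; Planning in 10am; Legal in 10am; Retro in 11am.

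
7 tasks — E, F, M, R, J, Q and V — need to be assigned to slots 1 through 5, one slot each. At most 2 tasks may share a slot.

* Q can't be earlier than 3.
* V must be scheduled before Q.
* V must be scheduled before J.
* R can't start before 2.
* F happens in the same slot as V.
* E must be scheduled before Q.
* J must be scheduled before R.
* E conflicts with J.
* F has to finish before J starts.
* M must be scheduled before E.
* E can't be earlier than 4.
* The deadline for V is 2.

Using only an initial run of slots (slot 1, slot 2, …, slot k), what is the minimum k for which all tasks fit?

5 slots

The precedence chain requires at least 3 distinct slots.
With at most 2 per slot and 7 tasks, at least 4 slots are needed.
Propagating the time windows through the other constraints, Q can't land before 5, so the schedule must run through at least slot 5.
5 works (last occupied slot: 5): for example E in 4, R in 3, V in 1, F in 1, M in 2, Q in 5, J in 2.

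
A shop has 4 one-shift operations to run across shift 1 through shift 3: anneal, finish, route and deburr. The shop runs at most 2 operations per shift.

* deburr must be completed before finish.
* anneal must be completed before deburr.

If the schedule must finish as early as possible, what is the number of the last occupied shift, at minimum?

3

The precedence chain requires at least 3 distinct shifts.
With at most 2 per shift and 4 operations, at least 2 shifts are needed.
3 works (last occupied shift: shift 3): for example route=shift 1, deburr=shift 2, anneal=shift 1, finish=shift 3.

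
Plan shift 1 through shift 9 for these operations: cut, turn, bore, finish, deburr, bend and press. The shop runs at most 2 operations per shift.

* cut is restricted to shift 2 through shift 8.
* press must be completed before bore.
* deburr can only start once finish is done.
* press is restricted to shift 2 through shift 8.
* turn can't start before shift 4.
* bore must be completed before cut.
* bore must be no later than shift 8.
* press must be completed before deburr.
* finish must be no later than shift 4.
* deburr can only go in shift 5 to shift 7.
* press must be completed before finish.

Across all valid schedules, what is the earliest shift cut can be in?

Cut is available from shift 2; precedence pushes cut to at least shift 4; cut's own window allows nothing later than shift 8.
cut at shift 4 is achievable: bend in shift 1; turn in shift 4; cut in shift 4; press in shift 2; deburr in shift 5; finish in shift 3; bore in shift 3.

shift 4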